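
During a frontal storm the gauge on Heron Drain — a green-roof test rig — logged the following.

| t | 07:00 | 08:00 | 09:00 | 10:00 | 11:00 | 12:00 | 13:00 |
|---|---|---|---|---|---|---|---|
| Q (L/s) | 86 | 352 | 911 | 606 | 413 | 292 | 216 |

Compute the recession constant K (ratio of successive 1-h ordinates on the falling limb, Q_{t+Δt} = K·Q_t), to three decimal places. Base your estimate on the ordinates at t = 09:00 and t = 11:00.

K ≈ 0.673

Using the recession-limb readings at t = 09:00 and t = 11:00: Q falls from 911 to 413 L/s over 2 intervals.
K = (Q₂/Q₁)^(1/2) = (413/911)^(1/2) = 0.673.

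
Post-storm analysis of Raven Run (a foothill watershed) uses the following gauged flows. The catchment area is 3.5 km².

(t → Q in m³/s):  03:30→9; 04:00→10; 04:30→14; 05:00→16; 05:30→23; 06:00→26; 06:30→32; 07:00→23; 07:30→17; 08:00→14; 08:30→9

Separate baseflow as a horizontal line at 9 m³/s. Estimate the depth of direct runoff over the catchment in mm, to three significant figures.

Direct runoff: 0.0, 1.0, 5.0, 7.0, 14.0, 17.0, 23.0, 14.0, 8.0, 5.0, 0.0 m³/s; ΣQ_DR = 94.00 m³/s.
V = ΣQ_DR · Δt = 94.00 × 1800 s = 1.692 × 10^5 m³.
Over A = 3.5 km², depth = V / A = 48.3 mm.

d ≈ 48.3 mm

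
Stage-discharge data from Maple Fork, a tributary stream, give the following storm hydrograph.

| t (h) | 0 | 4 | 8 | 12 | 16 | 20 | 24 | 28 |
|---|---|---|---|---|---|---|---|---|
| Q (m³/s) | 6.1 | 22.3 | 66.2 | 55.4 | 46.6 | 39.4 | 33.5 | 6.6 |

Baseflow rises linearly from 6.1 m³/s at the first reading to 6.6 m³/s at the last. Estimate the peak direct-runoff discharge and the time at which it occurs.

Subtracting baseflow gives direct-runoff ordinates: 0.00, 16.13, 59.96, 49.09, 40.21, 32.94, 26.97, 0.00 m³/s.
The maximum is 59.96 m³/s, occurring at the reading for t = 8 h.

Q_p = 59.96 m³/s at t = 8 h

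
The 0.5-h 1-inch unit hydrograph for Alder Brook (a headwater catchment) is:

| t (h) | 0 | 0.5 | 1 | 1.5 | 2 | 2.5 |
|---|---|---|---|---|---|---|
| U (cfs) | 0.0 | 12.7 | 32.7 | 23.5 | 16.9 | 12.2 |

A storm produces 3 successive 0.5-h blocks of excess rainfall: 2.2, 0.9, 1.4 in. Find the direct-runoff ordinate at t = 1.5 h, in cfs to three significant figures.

Q ≈ 98.9 cfs

By discrete convolution, Q_j = Σ (P_i / 1 in) · U_{j−i}.
At t = 1.5 h (j=3): Q = (2.2/1)·23.5 + (0.9/1)·32.7 + (1.4/1)·12.7 = 98.9 cfs.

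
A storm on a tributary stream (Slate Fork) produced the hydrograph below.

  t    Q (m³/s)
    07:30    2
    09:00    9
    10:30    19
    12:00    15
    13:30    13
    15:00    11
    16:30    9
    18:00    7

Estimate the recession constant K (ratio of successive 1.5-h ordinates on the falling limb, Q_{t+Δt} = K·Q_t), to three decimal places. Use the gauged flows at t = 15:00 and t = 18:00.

Using the recession-limb readings at t = 15:00 and t = 18:00: Q falls from 11 to 7 m³/s over 2 intervals.
K = (Q₂/Q₁)^(1/2) = (7/11)^(1/2) = 0.798.

K ≈ 0.798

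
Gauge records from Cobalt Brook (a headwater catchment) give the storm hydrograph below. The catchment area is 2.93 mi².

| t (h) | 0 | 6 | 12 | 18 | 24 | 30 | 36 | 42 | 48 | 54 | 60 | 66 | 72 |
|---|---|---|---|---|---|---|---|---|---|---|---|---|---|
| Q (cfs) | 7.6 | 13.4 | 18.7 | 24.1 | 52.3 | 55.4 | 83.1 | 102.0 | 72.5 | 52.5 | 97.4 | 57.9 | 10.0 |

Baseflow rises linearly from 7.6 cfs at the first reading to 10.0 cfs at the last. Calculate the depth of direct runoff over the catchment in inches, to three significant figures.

d ≈ 1.69 in

Direct runoff: 0.00, 5.60, 10.70, 15.90, 43.90, 46.80, 74.30, 93.00, 63.30, 43.10, 87.80, 48.10, 0.00 cfs; ΣQ_DR = 532.5 cfs.
V = ΣQ_DR · Δt = 532.5 × 21600 s = 1.150 × 10^7 ft³.
Over A = 2.93 mi², depth = V / A = 1.69 in.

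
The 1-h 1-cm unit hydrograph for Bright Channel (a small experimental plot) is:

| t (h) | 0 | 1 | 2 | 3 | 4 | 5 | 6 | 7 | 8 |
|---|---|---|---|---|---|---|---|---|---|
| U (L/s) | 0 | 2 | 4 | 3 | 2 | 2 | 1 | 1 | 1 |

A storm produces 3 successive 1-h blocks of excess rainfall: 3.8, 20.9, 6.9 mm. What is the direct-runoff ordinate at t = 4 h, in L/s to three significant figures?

By discrete convolution, Q_j = Σ (P_i / 10 mm) · U_{j−i}.
At t = 4 h (j=4): Q = (3.8/10)·2 + (20.9/10)·3 + (6.9/10)·4 = 9.79 L/s.

Q ≈ 9.79 L/s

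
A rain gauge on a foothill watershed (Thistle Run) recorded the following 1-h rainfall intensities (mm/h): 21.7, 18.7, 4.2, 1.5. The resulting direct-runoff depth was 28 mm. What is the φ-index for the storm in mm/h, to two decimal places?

φ ≈ 6.20 mm/h

Only the 2 blocks with intensity above φ contribute runoff: 21.7, 18.7 mm/h.
Σ(I−φ)·Δt = d  ⇒  (21.7+18.7 − 2φ)·1 = 28
φ = (40.40 − 28/1) / 2 = 6.20 mm/h.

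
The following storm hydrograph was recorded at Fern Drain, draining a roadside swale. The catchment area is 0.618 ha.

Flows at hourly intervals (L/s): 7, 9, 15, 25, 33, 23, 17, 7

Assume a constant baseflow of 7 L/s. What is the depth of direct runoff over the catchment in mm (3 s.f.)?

d ≈ 46.6 mm

Direct runoff: 0.0, 2.0, 8.0, 18.0, 26.0, 16.0, 10.0, 0.0 L/s; ΣQ_DR = 80.00 L/s.
V = ΣQ_DR · Δt = 80.00 × 3600 s = 2.880 × 10^5 L.
Over A = 0.618 ha, depth = V / A = 46.6 mm.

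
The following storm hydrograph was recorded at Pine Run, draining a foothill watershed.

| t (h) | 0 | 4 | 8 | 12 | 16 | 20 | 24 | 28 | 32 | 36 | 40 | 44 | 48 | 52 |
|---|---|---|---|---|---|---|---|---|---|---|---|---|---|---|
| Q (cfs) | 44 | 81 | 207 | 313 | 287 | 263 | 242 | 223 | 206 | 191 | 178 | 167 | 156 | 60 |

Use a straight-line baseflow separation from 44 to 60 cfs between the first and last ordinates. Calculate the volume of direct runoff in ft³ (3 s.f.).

Direct-runoff ordinates (Q − Q_b): 0.00, 35.77, 160.54, 265.31, 238.08, 212.85, 190.62, 170.38, 152.15, 135.92, 121.69, 109.46, 97.23, 0.00 cfs.
ΣQ_DR = 1890 cfs.
With Δt = 4 h = 14400 s, V = ΣQ_DR · Δt = 1890 × 14400 = 2.72 × 10^7 ft³.

V ≈ 2.72 × 10^7 ft³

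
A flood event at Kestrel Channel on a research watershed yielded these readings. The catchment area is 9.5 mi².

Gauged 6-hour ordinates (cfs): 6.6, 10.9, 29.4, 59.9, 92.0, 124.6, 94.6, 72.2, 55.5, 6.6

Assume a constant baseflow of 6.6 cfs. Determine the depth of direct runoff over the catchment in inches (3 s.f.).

d ≈ 0.476 in

Direct runoff: 0.0, 4.3, 22.8, 53.3, 85.4, 118.0, 88.0, 65.6, 48.9, 0.0 cfs; ΣQ_DR = 486.3 cfs.
V = ΣQ_DR · Δt = 486.3 × 21600 s = 1.050 × 10^7 ft³.
Over A = 9.5 mi², depth = V / A = 0.476 in.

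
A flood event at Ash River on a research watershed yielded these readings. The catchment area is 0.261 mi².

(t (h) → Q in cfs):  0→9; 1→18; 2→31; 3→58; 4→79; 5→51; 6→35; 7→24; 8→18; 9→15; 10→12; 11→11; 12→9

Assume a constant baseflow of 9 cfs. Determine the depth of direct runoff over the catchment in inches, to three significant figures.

d ≈ 1.50 in

Direct runoff: 0.0, 9.0, 22.0, 49.0, 70.0, 42.0, 26.0, 15.0, 9.0, 6.0, 3.0, 2.0, 0.0 cfs; ΣQ_DR = 253.0 cfs.
V = ΣQ_DR · Δt = 253.0 × 3600 s = 9.108 × 10^5 ft³.
Over A = 0.261 mi², depth = V / A = 1.50 in.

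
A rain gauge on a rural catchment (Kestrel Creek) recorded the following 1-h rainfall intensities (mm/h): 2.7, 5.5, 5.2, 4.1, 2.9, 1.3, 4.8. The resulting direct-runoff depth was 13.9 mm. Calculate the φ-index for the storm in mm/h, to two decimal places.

φ ≈ 1.88 mm/h

Only the 6 blocks with intensity above φ contribute runoff: 2.7, 5.5, 5.2, 4.1, 2.9, 4.8 mm/h.
Σ(I−φ)·Δt = d  ⇒  (2.7+5.5+5.2+4.1+2.9+4.8 − 6φ)·1 = 13.9
φ = (25.20 − 13.9/1) / 6 = 1.88 mm/h.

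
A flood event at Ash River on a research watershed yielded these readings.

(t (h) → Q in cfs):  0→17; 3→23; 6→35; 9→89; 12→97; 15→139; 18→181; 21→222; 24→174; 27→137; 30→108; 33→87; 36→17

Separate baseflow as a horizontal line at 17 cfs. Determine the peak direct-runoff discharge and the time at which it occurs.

Q_p = 205.0 cfs at t = 21 h

Subtracting baseflow gives direct-runoff ordinates: 0.0, 6.0, 18.0, 72.0, 80.0, 122.0, 164.0, 205.0, 157.0, 120.0, 91.0, 70.0, 0.0 cfs.
The maximum is 205.0 cfs, occurring at the reading for t = 21 h.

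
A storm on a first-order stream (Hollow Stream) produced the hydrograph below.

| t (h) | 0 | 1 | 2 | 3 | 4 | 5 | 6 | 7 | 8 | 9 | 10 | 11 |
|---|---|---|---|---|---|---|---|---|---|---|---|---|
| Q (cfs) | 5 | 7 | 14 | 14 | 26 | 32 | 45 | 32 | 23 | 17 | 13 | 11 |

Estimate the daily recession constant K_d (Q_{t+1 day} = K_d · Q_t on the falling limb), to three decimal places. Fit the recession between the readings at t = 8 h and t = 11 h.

K_d ≈ 0.003

Between t = 8 h and t = 11 h the flow falls from 23 to 11 cfs over 3×1 h = 3 h.
Per-interval ratio K = (11/23)^(1/3) = 0.7820; K_d = K^(24/1) = 0.003.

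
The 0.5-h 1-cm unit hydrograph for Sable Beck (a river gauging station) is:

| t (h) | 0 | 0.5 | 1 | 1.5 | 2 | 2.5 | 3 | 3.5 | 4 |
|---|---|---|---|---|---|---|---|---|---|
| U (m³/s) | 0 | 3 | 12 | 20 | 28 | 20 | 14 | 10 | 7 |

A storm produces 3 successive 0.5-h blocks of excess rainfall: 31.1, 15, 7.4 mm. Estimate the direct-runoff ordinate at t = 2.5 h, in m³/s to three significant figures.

By discrete convolution, Q_j = Σ (P_i / 10 mm) · U_{j−i}.
At t = 2.5 h (j=5): Q = (31.1/10)·20 + (15/10)·28 + (7.4/10)·20 = 119 m³/s.

Q ≈ 119 m³/s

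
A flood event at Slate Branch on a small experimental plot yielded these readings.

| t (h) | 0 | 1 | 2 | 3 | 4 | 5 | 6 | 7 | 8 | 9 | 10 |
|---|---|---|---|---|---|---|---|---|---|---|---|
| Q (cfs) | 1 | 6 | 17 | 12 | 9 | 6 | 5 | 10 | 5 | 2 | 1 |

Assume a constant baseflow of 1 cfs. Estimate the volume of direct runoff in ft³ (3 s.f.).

V ≈ 2.27 × 10^5 ft³

Direct-runoff ordinates (Q − Q_b): 0.0, 5.0, 16.0, 11.0, 8.0, 5.0, 4.0, 9.0, 4.0, 1.0, 0.0 cfs.
ΣQ_DR = 63.00 cfs.
With Δt = 1 h = 3600 s, V = ΣQ_DR · Δt = 63.00 × 3600 = 2.27 × 10^5 ft³.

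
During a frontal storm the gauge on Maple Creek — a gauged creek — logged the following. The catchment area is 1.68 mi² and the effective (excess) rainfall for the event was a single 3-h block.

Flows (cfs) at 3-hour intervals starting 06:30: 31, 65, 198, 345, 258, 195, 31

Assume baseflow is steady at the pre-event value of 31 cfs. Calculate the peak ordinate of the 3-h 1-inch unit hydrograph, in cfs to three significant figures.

U_p ≈ 125 cfs

Direct runoff: 0.0, 34.0, 167.0, 314.0, 227.0, 164.0, 0.0 cfs; ΣQ_DR = 906.0 cfs, peak = 314.0 cfs.
Runoff depth d = ΣQ_DR·Δt / A = 906.0 × 10800 / (1.68 mi²) = 2.507 in.
The 1-inch UH is the DRH scaled by (1 in)/d, so U_p = 314.0 × 1/2.507 = 125 cfs.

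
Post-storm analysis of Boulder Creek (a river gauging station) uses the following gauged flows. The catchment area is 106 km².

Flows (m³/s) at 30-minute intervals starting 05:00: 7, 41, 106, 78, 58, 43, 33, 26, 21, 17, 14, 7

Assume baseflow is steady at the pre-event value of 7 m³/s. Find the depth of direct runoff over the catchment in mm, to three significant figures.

Direct runoff: 0.0, 34.0, 99.0, 71.0, 51.0, 36.0, 26.0, 19.0, 14.0, 10.0, 7.0, 0.0 m³/s; ΣQ_DR = 367.0 m³/s.
V = ΣQ_DR · Δt = 367.0 × 1800 s = 6.606 × 10^5 m³.
Over A = 106 km², depth = V / A = 6.23 mm.

d ≈ 6.23 mm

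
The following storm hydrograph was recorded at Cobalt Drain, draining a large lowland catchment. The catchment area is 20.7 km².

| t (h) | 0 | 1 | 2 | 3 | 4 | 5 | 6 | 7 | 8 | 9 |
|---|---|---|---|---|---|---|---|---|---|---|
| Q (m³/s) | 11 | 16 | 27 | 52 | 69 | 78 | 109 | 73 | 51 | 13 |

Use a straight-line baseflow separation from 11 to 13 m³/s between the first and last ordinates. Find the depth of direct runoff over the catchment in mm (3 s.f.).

Direct runoff: 0.00, 4.78, 15.56, 40.33, 57.11, 65.89, 96.67, 60.44, 38.22, 0.00 m³/s; ΣQ_DR = 379.0 m³/s.
V = ΣQ_DR · Δt = 379.0 × 3600 s = 1.364 × 10^6 m³.
Over A = 20.7 km², depth = V / A = 65.9 mm.

d ≈ 65.9 mm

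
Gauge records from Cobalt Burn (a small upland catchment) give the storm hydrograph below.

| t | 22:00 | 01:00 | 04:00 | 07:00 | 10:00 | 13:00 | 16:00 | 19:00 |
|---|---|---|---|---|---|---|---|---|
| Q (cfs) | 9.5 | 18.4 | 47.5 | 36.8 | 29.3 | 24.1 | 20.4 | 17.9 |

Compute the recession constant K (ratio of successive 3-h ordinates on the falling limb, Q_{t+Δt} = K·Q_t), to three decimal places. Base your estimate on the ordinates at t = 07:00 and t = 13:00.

Using the recession-limb readings at t = 07:00 and t = 13:00: Q falls from 36.8 to 24.1 cfs over 2 intervals.
K = (Q₂/Q₁)^(1/2) = (24.1/36.8)^(1/2) = 0.809.

K ≈ 0.809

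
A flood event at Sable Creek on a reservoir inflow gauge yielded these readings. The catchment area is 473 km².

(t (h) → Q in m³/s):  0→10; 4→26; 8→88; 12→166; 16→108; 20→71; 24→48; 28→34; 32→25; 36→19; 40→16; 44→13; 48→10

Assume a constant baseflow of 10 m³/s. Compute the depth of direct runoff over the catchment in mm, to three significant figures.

d ≈ 15.3 mm

Direct runoff: 0.0, 16.0, 78.0, 156.0, 98.0, 61.0, 38.0, 24.0, 15.0, 9.0, 6.0, 3.0, 0.0 m³/s; ΣQ_DR = 504.0 m³/s.
V = ΣQ_DR · Δt = 504.0 × 14400 s = 7.258 × 10^6 m³.
Over A = 473 km², depth = V / A = 15.3 mm.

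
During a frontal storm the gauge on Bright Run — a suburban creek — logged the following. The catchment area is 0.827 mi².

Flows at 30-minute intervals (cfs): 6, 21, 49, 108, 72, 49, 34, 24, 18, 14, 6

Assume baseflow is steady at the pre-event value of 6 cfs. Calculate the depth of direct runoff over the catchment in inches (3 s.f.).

d ≈ 0.314 in

Direct runoff: 0.0, 15.0, 43.0, 102.0, 66.0, 43.0, 28.0, 18.0, 12.0, 8.0, 0.0 cfs; ΣQ_DR = 335.0 cfs.
V = ΣQ_DR · Δt = 335.0 × 1800 s = 6.030 × 10^5 ft³.
Over A = 0.827 mi², depth = V / A = 0.314 in.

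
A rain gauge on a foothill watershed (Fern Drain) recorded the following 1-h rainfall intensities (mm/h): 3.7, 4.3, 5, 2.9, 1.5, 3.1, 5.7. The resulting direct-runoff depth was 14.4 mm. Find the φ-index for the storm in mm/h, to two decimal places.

Only the 6 blocks with intensity above φ contribute runoff: 3.7, 4.3, 5, 2.9, 3.1, 5.7 mm/h.
Σ(I−φ)·Δt = d  ⇒  (3.7+4.3+5+2.9+3.1+5.7 − 6φ)·1 = 14.4
φ = (24.70 − 14.4/1) / 6 = 1.72 mm/h.

φ ≈ 1.72 mm/h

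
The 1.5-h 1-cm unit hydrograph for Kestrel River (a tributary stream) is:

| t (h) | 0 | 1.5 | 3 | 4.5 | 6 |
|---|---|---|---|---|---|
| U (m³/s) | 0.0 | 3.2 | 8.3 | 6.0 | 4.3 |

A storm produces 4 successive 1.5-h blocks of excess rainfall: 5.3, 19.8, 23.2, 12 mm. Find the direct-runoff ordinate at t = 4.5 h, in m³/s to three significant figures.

By discrete convolution, Q_j = Σ (P_i / 10 mm) · U_{j−i}.
At t = 4.5 h (j=3): Q = (5.3/10)·6.0 + (19.8/10)·8.3 + (23.2/10)·3.2 + (12/10)·0.0 = 27.0 m³/s.

Q ≈ 27.0 m³/s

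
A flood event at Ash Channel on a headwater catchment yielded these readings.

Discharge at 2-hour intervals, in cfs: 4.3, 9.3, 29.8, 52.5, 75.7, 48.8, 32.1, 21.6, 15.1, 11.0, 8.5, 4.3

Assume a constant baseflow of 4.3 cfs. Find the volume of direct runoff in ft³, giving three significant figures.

Direct-runoff ordinates (Q − Q_b): 0.0, 5.0, 25.5, 48.2, 71.4, 44.5, 27.8, 17.3, 10.8, 6.7, 4.2, 0.0 cfs.
ΣQ_DR = 261.4 cfs.
With Δt = 2 h = 7200 s, V = ΣQ_DR · Δt = 261.4 × 7200 = 1.88 × 10^6 ft³.

V ≈ 1.88 × 10^6 ft³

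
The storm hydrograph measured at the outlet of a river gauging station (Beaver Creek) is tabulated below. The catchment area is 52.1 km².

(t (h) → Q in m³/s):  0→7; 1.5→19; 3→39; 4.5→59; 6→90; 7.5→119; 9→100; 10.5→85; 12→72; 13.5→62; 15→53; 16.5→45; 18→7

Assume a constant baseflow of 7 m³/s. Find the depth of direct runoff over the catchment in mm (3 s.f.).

d ≈ 69.0 mm

Direct runoff: 0.0, 12.0, 32.0, 52.0, 83.0, 112.0, 93.0, 78.0, 65.0, 55.0, 46.0, 38.0, 0.0 m³/s; ΣQ_DR = 666.0 m³/s.
V = ΣQ_DR · Δt = 666.0 × 5400 s = 3.596 × 10^6 m³.
Over A = 52.1 km², depth = V / A = 69.0 mm.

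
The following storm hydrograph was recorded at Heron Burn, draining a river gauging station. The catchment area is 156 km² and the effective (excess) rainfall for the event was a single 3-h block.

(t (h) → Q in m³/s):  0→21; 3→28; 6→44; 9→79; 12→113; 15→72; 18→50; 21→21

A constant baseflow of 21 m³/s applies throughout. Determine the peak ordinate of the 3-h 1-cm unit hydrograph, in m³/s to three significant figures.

Direct runoff: 0.0, 7.0, 23.0, 58.0, 92.0, 51.0, 29.0, 0.0 m³/s; ΣQ_DR = 260.0 m³/s, peak = 92.0 m³/s.
Runoff depth d = ΣQ_DR·Δt / A = 260.0 × 10800 / (156 km²) = 18.00 mm.
The 1-cm UH is the DRH scaled by (10 mm)/d, so U_p = 92.0 × 10/18.00 = 51.1 m³/s.

U_p ≈ 51.1 m³/s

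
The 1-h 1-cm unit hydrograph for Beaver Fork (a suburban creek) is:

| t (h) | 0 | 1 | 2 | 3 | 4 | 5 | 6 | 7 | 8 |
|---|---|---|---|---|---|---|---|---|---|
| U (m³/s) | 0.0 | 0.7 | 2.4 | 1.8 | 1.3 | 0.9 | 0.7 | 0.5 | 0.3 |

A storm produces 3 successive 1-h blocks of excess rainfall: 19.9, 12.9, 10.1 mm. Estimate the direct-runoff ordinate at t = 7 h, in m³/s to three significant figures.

By discrete convolution, Q_j = Σ (P_i / 10 mm) · U_{j−i}.
At t = 7 h (j=7): Q = (19.9/10)·0.5 + (12.9/10)·0.7 + (10.1/10)·0.9 = 2.81 m³/s.

Q ≈ 2.81 m³/s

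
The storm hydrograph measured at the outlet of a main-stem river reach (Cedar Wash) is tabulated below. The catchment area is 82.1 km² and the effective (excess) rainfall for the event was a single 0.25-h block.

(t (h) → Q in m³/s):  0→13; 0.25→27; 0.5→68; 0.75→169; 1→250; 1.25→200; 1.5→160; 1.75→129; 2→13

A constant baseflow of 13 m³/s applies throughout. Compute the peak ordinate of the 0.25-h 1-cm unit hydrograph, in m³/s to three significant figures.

U_p ≈ 237 m³/s

Direct runoff: 0.0, 14.0, 55.0, 156.0, 237.0, 187.0, 147.0, 116.0, 0.0 m³/s; ΣQ_DR = 912.0 m³/s, peak = 237.0 m³/s.
Runoff depth d = ΣQ_DR·Δt / A = 912.0 × 900 / (82.1 km²) = 9.998 mm.
The 1-cm UH is the DRH scaled by (10 mm)/d, so U_p = 237.0 × 10/9.998 = 237 m³/s.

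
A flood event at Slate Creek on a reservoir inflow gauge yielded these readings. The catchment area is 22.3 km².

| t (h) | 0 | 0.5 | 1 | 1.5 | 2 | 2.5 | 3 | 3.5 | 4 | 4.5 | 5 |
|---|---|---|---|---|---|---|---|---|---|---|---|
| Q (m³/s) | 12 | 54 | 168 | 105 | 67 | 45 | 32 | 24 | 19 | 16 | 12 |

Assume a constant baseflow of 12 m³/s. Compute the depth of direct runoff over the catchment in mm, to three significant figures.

Direct runoff: 0.0, 42.0, 156.0, 93.0, 55.0, 33.0, 20.0, 12.0, 7.0, 4.0, 0.0 m³/s; ΣQ_DR = 422.0 m³/s.
V = ΣQ_DR · Δt = 422.0 × 1800 s = 7.596 × 10^5 m³.
Over A = 22.3 km², depth = V / A = 34.1 mm.

d ≈ 34.1 mm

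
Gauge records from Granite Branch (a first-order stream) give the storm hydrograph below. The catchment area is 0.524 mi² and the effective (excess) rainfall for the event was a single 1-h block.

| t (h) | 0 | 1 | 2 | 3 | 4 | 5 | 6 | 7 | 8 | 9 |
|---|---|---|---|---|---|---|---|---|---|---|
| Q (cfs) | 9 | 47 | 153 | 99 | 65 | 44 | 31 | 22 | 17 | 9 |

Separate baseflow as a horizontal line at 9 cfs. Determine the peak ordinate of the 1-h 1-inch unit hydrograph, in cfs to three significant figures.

U_p ≈ 120 cfs

Direct runoff: 0.0, 38.0, 144.0, 90.0, 56.0, 35.0, 22.0, 13.0, 8.0, 0.0 cfs; ΣQ_DR = 406.0 cfs, peak = 144.0 cfs.
Runoff depth d = ΣQ_DR·Δt / A = 406.0 × 3600 / (0.524 mi²) = 1.201 in.
The 1-inch UH is the DRH scaled by (1 in)/d, so U_p = 144.0 × 1/1.201 = 120 cfs.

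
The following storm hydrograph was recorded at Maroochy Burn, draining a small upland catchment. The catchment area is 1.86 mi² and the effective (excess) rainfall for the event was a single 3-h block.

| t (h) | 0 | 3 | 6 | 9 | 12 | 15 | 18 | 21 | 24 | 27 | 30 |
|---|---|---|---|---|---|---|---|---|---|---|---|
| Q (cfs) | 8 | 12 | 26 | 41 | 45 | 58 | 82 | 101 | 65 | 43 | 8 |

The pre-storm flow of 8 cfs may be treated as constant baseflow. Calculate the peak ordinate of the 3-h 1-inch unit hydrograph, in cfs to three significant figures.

Direct runoff: 0.0, 4.0, 18.0, 33.0, 37.0, 50.0, 74.0, 93.0, 57.0, 35.0, 0.0 cfs; ΣQ_DR = 401.0 cfs, peak = 93.0 cfs.
Runoff depth d = ΣQ_DR·Δt / A = 401.0 × 10800 / (1.86 mi²) = 1.002 in.
The 1-inch UH is the DRH scaled by (1 in)/d, so U_p = 93.0 × 1/1.002 = 92.8 cfs.

U_p ≈ 92.8 cfs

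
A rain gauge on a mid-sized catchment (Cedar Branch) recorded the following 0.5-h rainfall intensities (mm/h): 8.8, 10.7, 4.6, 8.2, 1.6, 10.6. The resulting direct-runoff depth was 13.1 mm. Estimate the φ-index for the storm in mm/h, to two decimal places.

φ ≈ 3.34 mm/h

Only the 5 blocks with intensity above φ contribute runoff: 8.8, 10.7, 4.6, 8.2, 10.6 mm/h.
Σ(I−φ)·Δt = d  ⇒  (8.8+10.7+4.6+8.2+10.6 − 5φ)·0.5 = 13.1
φ = (42.90 − 13.1/0.5) / 5 = 3.34 mm/h.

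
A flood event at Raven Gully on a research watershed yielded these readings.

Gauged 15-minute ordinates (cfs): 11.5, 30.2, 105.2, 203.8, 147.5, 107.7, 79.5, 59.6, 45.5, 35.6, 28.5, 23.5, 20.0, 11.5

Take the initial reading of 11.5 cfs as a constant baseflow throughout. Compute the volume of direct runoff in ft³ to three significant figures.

Direct-runoff ordinates (Q − Q_b): 0.0, 18.7, 93.7, 192.3, 136.0, 96.2, 68.0, 48.1, 34.0, 24.1, 17.0, 12.0, 8.5, 0.0 cfs.
ΣQ_DR = 748.6 cfs.
With Δt = 0.25 h = 900 s, V = ΣQ_DR · Δt = 748.6 × 900 = 6.74 × 10^5 ft³.

V ≈ 6.74 × 10^5 ft³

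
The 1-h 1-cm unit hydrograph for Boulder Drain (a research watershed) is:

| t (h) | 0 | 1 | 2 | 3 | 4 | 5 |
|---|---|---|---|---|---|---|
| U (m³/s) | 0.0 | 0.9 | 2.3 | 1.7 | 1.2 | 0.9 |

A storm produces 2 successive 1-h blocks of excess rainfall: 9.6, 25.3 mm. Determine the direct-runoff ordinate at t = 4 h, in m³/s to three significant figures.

By discrete convolution, Q_j = Σ (P_i / 10 mm) · U_{j−i}.
At t = 4 h (j=4): Q = (9.6/10)·1.2 + (25.3/10)·1.7 = 5.45 m³/s.

Q ≈ 5.45 m³/s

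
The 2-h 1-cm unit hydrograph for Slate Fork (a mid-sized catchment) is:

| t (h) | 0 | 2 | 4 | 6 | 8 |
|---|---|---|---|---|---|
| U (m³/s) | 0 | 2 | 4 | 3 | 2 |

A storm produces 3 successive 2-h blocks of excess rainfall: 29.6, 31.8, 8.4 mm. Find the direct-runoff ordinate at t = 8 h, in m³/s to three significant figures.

Q ≈ 18.8 m³/s

By discrete convolution, Q_j = Σ (P_i / 10 mm) · U_{j−i}.
At t = 8 h (j=4): Q = (29.6/10)·2 + (31.8/10)·3 + (8.4/10)·4 = 18.8 m³/s.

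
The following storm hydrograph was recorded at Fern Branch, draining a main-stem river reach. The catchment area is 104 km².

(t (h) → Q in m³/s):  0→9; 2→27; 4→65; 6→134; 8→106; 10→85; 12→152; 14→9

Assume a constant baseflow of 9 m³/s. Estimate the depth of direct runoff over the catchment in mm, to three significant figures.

Direct runoff: 0.0, 18.0, 56.0, 125.0, 97.0, 76.0, 143.0, 0.0 m³/s; ΣQ_DR = 515.0 m³/s.
V = ΣQ_DR · Δt = 515.0 × 7200 s = 3.708 × 10^6 m³.
Over A = 104 km², depth = V / A = 35.7 mm.

d ≈ 35.7 mm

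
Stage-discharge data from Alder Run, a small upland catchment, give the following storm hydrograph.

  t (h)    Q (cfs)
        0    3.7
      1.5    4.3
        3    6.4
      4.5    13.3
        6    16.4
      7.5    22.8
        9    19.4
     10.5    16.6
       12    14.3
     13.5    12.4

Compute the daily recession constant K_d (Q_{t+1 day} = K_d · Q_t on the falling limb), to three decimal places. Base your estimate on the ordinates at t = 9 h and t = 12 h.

Between t = 9 h and t = 12 h the flow falls from 19.4 to 14.3 cfs over 2×1.5 h = 3 h.
Per-interval ratio K = (14.3/19.4)^(1/2) = 0.8586; K_d = K^(24/1.5) = 0.087.

K_d ≈ 0.087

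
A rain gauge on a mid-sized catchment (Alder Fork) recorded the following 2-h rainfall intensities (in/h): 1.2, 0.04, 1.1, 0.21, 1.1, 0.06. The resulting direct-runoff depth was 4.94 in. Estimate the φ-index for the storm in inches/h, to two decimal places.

φ ≈ 0.31 in/h

Only the 3 blocks with intensity above φ contribute runoff: 1.2, 1.1, 1.1 in/h.
Σ(I−φ)·Δt = d  ⇒  (1.2+1.1+1.1 − 3φ)·2 = 4.94
φ = (3.400 − 4.94/2) / 3 = 0.31 in/h.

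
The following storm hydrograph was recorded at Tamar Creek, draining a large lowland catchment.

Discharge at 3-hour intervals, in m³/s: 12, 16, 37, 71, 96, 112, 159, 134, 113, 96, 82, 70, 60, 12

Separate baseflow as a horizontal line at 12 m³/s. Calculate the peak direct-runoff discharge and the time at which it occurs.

Subtracting baseflow gives direct-runoff ordinates: 0.0, 4.0, 25.0, 59.0, 84.0, 100.0, 147.0, 122.0, 101.0, 84.0, 70.0, 58.0, 48.0, 0.0 m³/s.
The maximum is 147.0 m³/s, occurring at the reading for t = 18 h.

Q_p = 147.0 m³/s at t = 18 h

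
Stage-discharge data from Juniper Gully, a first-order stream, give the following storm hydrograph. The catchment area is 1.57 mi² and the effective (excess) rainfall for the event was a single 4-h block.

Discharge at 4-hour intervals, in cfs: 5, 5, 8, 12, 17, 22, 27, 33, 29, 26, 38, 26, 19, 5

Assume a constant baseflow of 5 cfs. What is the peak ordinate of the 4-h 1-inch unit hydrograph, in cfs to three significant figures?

Direct runoff: 0.0, 0.0, 3.0, 7.0, 12.0, 17.0, 22.0, 28.0, 24.0, 21.0, 33.0, 21.0, 14.0, 0.0 cfs; ΣQ_DR = 202.0 cfs, peak = 33.0 cfs.
Runoff depth d = ΣQ_DR·Δt / A = 202.0 × 14400 / (1.57 mi²) = 0.7975 in.
The 1-inch UH is the DRH scaled by (1 in)/d, so U_p = 33.0 × 1/0.7975 = 41.4 cfs.

U_p ≈ 41.4 cfs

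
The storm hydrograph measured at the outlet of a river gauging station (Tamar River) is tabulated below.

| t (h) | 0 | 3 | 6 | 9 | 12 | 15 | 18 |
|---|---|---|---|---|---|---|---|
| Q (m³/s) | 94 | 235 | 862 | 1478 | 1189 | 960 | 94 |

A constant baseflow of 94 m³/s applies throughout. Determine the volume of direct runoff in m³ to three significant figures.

V ≈ 4.59 × 10^7 m³

Direct-runoff ordinates (Q − Q_b): 0.0, 141.0, 768.0, 1384.0, 1095.0, 866.0, 0.0 m³/s.
ΣQ_DR = 4254 m³/s.
With Δt = 3 h = 10800 s, V = ΣQ_DR · Δt = 4254 × 10800 = 4.59 × 10^7 m³.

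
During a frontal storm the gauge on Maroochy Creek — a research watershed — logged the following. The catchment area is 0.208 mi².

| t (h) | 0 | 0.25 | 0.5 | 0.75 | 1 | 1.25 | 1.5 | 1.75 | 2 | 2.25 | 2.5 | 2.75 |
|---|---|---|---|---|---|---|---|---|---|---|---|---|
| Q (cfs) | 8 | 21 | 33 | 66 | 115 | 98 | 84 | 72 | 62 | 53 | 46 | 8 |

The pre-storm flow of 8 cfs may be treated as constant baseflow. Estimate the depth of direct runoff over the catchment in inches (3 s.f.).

d ≈ 1.06 in

Direct runoff: 0.0, 13.0, 25.0, 58.0, 107.0, 90.0, 76.0, 64.0, 54.0, 45.0, 38.0, 0.0 cfs; ΣQ_DR = 570.0 cfs.
V = ΣQ_DR · Δt = 570.0 × 900 s = 5.130 × 10^5 ft³.
Over A = 0.208 mi², depth = V / A = 1.06 in.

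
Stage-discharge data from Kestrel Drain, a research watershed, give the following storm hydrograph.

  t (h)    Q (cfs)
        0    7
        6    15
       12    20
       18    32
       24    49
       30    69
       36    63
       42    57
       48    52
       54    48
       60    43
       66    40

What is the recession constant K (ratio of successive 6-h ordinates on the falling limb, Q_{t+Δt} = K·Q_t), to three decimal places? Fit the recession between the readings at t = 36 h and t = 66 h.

K ≈ 0.913

Using the recession-limb readings at t = 36 h and t = 66 h: Q falls from 63 to 40 cfs over 5 intervals.
K = (Q₂/Q₁)^(1/5) = (40/63)^(1/5) = 0.913.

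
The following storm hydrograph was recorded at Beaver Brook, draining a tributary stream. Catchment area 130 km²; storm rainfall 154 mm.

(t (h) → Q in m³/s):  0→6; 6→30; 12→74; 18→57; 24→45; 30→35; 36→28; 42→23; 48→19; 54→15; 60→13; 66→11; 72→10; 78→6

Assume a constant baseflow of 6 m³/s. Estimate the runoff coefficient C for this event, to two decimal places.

ΣQ_DR = 288.0 m³/s; V = ΣQ_DR·Δt = 6.221 × 10^6 m³.
Runoff depth d = V / A = 47.85 mm.
C = d / P = 47.85 / 154 = 0.31.

C ≈ 0.31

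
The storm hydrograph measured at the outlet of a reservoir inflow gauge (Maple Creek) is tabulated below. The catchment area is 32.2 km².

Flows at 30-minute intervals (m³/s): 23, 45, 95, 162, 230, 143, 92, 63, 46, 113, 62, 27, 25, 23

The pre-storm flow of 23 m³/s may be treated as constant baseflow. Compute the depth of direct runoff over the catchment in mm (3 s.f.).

Direct runoff: 0.0, 22.0, 72.0, 139.0, 207.0, 120.0, 69.0, 40.0, 23.0, 90.0, 39.0, 4.0, 2.0, 0.0 m³/s; ΣQ_DR = 827.0 m³/s.
V = ΣQ_DR · Δt = 827.0 × 1800 s = 1.489 × 10^6 m³.
Over A = 32.2 km², depth = V / A = 46.2 mm.

d ≈ 46.2 mm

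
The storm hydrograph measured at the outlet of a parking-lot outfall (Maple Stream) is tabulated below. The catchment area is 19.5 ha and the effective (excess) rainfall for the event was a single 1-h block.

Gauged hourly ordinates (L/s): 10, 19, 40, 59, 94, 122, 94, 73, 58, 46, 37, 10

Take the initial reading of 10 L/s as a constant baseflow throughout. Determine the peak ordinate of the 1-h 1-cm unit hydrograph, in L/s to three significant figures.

Direct runoff: 0.0, 9.0, 30.0, 49.0, 84.0, 112.0, 84.0, 63.0, 48.0, 36.0, 27.0, 0.0 L/s; ΣQ_DR = 542.0 L/s, peak = 112.0 L/s.
Runoff depth d = ΣQ_DR·Δt / A = 542.0 × 3600 / (19.5 ha) = 10.01 mm.
The 1-cm UH is the DRH scaled by (10 mm)/d, so U_p = 112.0 × 10/10.01 = 112 L/s.

U_p ≈ 112 L/s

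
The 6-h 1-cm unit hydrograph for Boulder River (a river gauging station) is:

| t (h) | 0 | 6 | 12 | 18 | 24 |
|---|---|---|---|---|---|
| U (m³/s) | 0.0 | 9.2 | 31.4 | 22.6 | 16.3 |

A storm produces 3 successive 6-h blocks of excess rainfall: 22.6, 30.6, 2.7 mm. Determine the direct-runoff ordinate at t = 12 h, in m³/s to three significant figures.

By discrete convolution, Q_j = Σ (P_i / 10 mm) · U_{j−i}.
At t = 12 h (j=2): Q = (22.6/10)·31.4 + (30.6/10)·9.2 + (2.7/10)·0.0 = 99.1 m³/s.

Q ≈ 99.1 m³/s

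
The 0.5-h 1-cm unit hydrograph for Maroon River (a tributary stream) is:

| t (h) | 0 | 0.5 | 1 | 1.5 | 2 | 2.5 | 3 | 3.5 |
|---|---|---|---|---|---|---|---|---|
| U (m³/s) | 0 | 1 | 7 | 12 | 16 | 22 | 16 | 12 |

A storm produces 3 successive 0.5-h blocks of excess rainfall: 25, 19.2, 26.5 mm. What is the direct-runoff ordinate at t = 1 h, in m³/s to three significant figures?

By discrete convolution, Q_j = Σ (P_i / 10 mm) · U_{j−i}.
At t = 1 h (j=2): Q = (25/10)·7 + (19.2/10)·1 + (26.5/10)·0 = 19.4 m³/s.

Q ≈ 19.4 m³/s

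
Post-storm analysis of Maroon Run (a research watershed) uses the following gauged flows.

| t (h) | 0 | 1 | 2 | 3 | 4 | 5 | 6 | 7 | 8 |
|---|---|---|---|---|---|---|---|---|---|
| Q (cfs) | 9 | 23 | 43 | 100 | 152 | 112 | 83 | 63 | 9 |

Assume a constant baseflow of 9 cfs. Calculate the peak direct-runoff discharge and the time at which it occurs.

Subtracting baseflow gives direct-runoff ordinates: 0.0, 14.0, 34.0, 91.0, 143.0, 103.0, 74.0, 54.0, 0.0 cfs.
The maximum is 143.0 cfs, occurring at the reading for t = 4 h.

Q_p = 143.0 cfs at t = 4 h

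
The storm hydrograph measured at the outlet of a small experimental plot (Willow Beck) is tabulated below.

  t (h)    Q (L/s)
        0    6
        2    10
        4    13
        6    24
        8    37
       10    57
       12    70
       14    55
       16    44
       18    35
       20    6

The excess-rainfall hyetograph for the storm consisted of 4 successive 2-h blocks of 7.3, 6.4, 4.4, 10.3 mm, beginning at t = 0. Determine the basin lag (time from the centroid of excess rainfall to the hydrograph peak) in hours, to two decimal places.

t_L ≈ 7.75 h

Centroid of excess rainfall: t_c = Σ P_i·t̄_i / ΣP_i = 4.2465 h (block centres at 1, 3, 5, 7 h).
Hydrograph peak occurs at t = 12 h, so basin lag t_L = 12 − 4.2465 = 7.75 h.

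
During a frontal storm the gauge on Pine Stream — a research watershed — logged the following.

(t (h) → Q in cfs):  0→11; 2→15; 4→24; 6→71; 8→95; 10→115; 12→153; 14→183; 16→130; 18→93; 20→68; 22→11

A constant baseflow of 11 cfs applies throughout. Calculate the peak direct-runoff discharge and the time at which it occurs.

Q_p = 172.0 cfs at t = 14 h

Subtracting baseflow gives direct-runoff ordinates: 0.0, 4.0, 13.0, 60.0, 84.0, 104.0, 142.0, 172.0, 119.0, 82.0, 57.0, 0.0 cfs.
The maximum is 172.0 cfs, occurring at the reading for t = 14 h.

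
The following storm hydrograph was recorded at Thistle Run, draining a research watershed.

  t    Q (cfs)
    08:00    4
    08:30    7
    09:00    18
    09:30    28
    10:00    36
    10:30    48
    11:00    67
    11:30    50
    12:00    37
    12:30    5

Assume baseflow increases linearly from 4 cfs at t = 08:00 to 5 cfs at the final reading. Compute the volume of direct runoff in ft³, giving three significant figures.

V ≈ 4.59 × 10^5 ft³

Direct-runoff ordinates (Q − Q_b): 0.00, 2.89, 13.78, 23.67, 31.56, 43.44, 62.33, 45.22, 32.11, 0.00 cfs.
ΣQ_DR = 255.0 cfs.
With Δt = 0.5 h = 1800 s, V = ΣQ_DR · Δt = 255.0 × 1800 = 4.59 × 10^5 ft³.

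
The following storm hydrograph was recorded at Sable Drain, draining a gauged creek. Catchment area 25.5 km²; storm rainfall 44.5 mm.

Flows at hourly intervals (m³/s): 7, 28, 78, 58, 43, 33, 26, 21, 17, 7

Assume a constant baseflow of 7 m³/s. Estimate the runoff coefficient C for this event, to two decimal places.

C ≈ 0.79

ΣQ_DR = 248.0 m³/s; V = ΣQ_DR·Δt = 8.928 × 10^5 m³.
Runoff depth d = V / A = 35.01 mm.
C = d / P = 35.01 / 44.5 = 0.79.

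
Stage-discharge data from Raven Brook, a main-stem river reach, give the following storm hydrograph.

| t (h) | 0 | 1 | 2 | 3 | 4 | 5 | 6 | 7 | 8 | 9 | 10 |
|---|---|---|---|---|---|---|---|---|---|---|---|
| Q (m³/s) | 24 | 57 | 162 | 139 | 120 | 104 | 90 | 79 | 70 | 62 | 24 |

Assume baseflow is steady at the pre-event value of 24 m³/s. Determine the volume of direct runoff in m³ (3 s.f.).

Direct-runoff ordinates (Q − Q_b): 0.0, 33.0, 138.0, 115.0, 96.0, 80.0, 66.0, 55.0, 46.0, 38.0, 0.0 m³/s.
ΣQ_DR = 667.0 m³/s.
With Δt = 1 h = 3600 s, V = ΣQ_DR · Δt = 667.0 × 3600 = 2.40 × 10^6 m³.

V ≈ 2.40 × 10^6 m³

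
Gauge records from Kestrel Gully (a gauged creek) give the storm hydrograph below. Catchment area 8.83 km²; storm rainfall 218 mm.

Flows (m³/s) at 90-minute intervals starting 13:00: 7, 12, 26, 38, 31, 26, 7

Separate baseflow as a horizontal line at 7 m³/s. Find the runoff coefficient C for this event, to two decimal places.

C ≈ 0.27

ΣQ_DR = 98.00 m³/s; V = ΣQ_DR·Δt = 5.292 × 10^5 m³.
Runoff depth d = V / A = 59.93 mm.
C = d / P = 59.93 / 218 = 0.27.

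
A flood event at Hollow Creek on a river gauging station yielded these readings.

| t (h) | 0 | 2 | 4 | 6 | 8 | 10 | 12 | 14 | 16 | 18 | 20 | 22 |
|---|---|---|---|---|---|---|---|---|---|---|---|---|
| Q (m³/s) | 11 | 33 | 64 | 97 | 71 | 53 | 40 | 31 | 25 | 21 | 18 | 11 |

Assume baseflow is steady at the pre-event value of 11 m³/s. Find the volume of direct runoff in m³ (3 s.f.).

Direct-runoff ordinates (Q − Q_b): 0.0, 22.0, 53.0, 86.0, 60.0, 42.0, 29.0, 20.0, 14.0, 10.0, 7.0, 0.0 m³/s.
ΣQ_DR = 343.0 m³/s.
With Δt = 2 h = 7200 s, V = ΣQ_DR · Δt = 343.0 × 7200 = 2.47 × 10^6 m³.

V ≈ 2.47 × 10^6 m³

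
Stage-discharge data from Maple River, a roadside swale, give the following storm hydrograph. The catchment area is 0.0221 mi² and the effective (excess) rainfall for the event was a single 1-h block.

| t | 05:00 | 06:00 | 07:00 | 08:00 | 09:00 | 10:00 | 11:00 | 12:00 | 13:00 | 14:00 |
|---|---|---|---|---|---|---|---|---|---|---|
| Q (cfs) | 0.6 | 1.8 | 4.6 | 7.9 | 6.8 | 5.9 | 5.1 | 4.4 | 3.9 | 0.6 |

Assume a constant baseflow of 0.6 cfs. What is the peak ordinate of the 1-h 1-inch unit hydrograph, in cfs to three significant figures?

Direct runoff: 0.0, 1.2, 4.0, 7.3, 6.2, 5.3, 4.5, 3.8, 3.3, 0.0 cfs; ΣQ_DR = 35.60 cfs, peak = 7.3 cfs.
Runoff depth d = ΣQ_DR·Δt / A = 35.60 × 3600 / (0.0221 mi²) = 2.496 in.
The 1-inch UH is the DRH scaled by (1 in)/d, so U_p = 7.3 × 1/2.496 = 2.92 cfs.

U_p ≈ 2.92 cfs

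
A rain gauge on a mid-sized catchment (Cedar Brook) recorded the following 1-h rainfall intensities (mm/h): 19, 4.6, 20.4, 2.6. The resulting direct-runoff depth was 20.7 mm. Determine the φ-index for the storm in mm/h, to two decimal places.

φ ≈ 9.35 mm/h

Only the 2 blocks with intensity above φ contribute runoff: 19, 20.4 mm/h.
Σ(I−φ)·Δt = d  ⇒  (19+20.4 − 2φ)·1 = 20.7
φ = (39.40 − 20.7/1) / 2 = 9.35 mm/h.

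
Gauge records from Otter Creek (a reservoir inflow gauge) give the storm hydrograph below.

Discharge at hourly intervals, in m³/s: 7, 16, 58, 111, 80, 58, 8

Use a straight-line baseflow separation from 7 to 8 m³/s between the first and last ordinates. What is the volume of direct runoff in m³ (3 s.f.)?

Direct-runoff ordinates (Q − Q_b): 0.00, 8.83, 50.67, 103.50, 72.33, 50.17, 0.00 m³/s.
ΣQ_DR = 285.5 m³/s.
With Δt = 1 h = 3600 s, V = ΣQ_DR · Δt = 285.5 × 3600 = 1.03 × 10^6 m³.

V ≈ 1.03 × 10^6 m³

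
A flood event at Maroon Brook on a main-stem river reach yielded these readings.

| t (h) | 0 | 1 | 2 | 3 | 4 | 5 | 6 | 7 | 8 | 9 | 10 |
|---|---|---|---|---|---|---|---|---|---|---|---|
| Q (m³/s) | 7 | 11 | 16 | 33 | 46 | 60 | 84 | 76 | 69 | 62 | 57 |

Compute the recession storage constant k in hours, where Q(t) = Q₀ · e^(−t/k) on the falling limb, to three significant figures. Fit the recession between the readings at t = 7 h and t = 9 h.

On the falling limb, Q drops from 76 to 62 m³/s between t = 7 h and t = 9 h (Δt = 2 h).
k = −Δt / ln(Q₂/Q₁) = −2 / ln(62/76) = 9.82 h.

k ≈ 9.82 h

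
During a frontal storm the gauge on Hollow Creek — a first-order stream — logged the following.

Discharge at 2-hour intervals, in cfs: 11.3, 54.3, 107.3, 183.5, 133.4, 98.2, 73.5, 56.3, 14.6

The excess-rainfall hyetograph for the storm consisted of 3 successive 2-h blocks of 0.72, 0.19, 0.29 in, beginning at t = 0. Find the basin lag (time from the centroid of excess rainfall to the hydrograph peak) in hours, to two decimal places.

t_L ≈ 3.72 h

Centroid of excess rainfall: t_c = Σ P_i·t̄_i / ΣP_i = 2.2833 h (block centres at 1, 3, 5 h).
Hydrograph peak occurs at t = 6 h, so basin lag t_L = 6 − 2.2833 = 3.72 h.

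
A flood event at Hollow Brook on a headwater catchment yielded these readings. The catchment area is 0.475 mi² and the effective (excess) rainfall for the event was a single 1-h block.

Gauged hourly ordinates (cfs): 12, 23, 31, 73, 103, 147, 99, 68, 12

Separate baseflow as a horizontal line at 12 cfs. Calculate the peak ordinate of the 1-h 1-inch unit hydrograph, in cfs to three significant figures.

Direct runoff: 0.0, 11.0, 19.0, 61.0, 91.0, 135.0, 87.0, 56.0, 0.0 cfs; ΣQ_DR = 460.0 cfs, peak = 135.0 cfs.
Runoff depth d = ΣQ_DR·Δt / A = 460.0 × 3600 / (0.475 mi²) = 1.501 in.
The 1-inch UH is the DRH scaled by (1 in)/d, so U_p = 135.0 × 1/1.501 = 90.0 cfs.

U_p ≈ 90.0 cfs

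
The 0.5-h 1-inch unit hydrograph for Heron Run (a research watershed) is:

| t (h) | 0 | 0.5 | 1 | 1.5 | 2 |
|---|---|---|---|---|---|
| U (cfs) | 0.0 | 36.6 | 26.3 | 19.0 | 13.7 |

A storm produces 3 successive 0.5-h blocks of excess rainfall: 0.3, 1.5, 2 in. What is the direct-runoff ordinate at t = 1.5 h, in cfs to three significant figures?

Q ≈ 118 cfs

By discrete convolution, Q_j = Σ (P_i / 1 in) · U_{j−i}.
At t = 1.5 h (j=3): Q = (0.3/1)·19.0 + (1.5/1)·26.3 + (2/1)·36.6 = 118 cfs.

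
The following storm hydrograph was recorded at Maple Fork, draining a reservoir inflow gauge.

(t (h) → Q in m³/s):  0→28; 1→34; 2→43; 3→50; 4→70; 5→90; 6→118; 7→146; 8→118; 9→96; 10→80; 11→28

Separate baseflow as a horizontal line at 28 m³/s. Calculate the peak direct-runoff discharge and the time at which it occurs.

Q_p = 118.0 m³/s at t = 7 h

Subtracting baseflow gives direct-runoff ordinates: 0.0, 6.0, 15.0, 22.0, 42.0, 62.0, 90.0, 118.0, 90.0, 68.0, 52.0, 0.0 m³/s.
The maximum is 118.0 m³/s, occurring at the reading for t = 7 h.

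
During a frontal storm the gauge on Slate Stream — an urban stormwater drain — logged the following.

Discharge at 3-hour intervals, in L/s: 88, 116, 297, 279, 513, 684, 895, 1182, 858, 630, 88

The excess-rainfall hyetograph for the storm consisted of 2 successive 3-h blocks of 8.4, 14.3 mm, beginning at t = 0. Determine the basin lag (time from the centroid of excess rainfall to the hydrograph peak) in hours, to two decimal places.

t_L ≈ 17.61 h

Centroid of excess rainfall: t_c = Σ P_i·t̄_i / ΣP_i = 3.3899 h (block centres at 1.5, 4.5 h).
Hydrograph peak occurs at t = 21 h, so basin lag t_L = 21 − 3.3899 = 17.61 h.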